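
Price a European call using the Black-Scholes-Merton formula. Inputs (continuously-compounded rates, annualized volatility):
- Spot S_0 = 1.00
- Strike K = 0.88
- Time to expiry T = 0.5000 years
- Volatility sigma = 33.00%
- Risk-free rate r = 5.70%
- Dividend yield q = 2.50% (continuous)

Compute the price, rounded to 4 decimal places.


Answer: Price = 0.1674

Derivation:
d1 = (ln(S/K) + (r - q + 0.5*sigma^2) * T) / (sigma * sqrt(T)) = 0.73306991
d2 = d1 - sigma * sqrt(T) = 0.49972467
exp(-rT) = 0.97190229; exp(-qT) = 0.98757780
C = S_0 * exp(-qT) * N(d1) - K * exp(-rT) * N(d2)
N(d1) = 0.76824210; N(d2) = 0.69136552
C = 1.0000 * 0.98757780 * 0.76824210 - 0.8800 * 0.97190229 * 0.69136552 = 0.1674


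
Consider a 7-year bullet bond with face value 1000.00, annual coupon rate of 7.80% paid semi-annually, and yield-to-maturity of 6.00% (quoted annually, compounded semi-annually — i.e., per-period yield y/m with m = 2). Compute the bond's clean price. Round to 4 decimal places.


Answer: Price = 1101.6647

Derivation:
Coupon per period c = face * coupon_rate / m = 39.000000
Periods per year m = 2; per-period yield y/m = 0.030000
Number of cashflows N = 14
Cashflows (t years, CF_t, discount factor 1/(1+y/m)^(m*t), PV):
  t = 0.5000: CF_t = 39.000000, DF = 0.970874, PV = 37.864078
  t = 1.0000: CF_t = 39.000000, DF = 0.942596, PV = 36.761240
  t = 1.5000: CF_t = 39.000000, DF = 0.915142, PV = 35.690525
  t = 2.0000: CF_t = 39.000000, DF = 0.888487, PV = 34.650995
  t = 2.5000: CF_t = 39.000000, DF = 0.862609, PV = 33.641743
  t = 3.0000: CF_t = 39.000000, DF = 0.837484, PV = 32.661886
  t = 3.5000: CF_t = 39.000000, DF = 0.813092, PV = 31.710569
  t = 4.0000: CF_t = 39.000000, DF = 0.789409, PV = 30.786960
  t = 4.5000: CF_t = 39.000000, DF = 0.766417, PV = 29.890253
  t = 5.0000: CF_t = 39.000000, DF = 0.744094, PV = 29.019663
  t = 5.5000: CF_t = 39.000000, DF = 0.722421, PV = 28.174430
  t = 6.0000: CF_t = 39.000000, DF = 0.701380, PV = 27.353815
  t = 6.5000: CF_t = 39.000000, DF = 0.680951, PV = 26.557102
  t = 7.0000: CF_t = 1039.000000, DF = 0.661118, PV = 686.901400
Price P = sum_t PV_t = 1101.664658


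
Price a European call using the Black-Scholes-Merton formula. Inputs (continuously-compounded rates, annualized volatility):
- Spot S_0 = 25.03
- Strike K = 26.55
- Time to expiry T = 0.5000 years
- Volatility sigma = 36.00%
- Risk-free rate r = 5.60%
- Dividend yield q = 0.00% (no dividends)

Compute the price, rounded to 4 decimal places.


Answer: Price = 2.2004

Derivation:
d1 = (ln(S/K) + (r - q + 0.5*sigma^2) * T) / (sigma * sqrt(T)) = 0.00567790
d2 = d1 - sigma * sqrt(T) = -0.24888054
exp(-rT) = 0.97238837; exp(-qT) = 1.00000000
C = S_0 * exp(-qT) * N(d1) - K * exp(-rT) * N(d2)
N(d1) = 0.50226514; N(d2) = 0.40172659
C = 25.0300 * 1.00000000 * 0.50226514 - 26.5500 * 0.97238837 * 0.40172659 = 2.2004


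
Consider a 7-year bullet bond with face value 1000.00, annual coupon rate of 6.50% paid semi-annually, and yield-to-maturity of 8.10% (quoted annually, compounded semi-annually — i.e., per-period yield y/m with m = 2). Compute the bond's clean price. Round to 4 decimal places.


Answer: Price = 915.7733

Derivation:
Coupon per period c = face * coupon_rate / m = 32.500000
Periods per year m = 2; per-period yield y/m = 0.040500
Number of cashflows N = 14
Cashflows (t years, CF_t, discount factor 1/(1+y/m)^(m*t), PV):
  t = 0.5000: CF_t = 32.500000, DF = 0.961076, PV = 31.234983
  t = 1.0000: CF_t = 32.500000, DF = 0.923668, PV = 30.019205
  t = 1.5000: CF_t = 32.500000, DF = 0.887715, PV = 28.850750
  t = 2.0000: CF_t = 32.500000, DF = 0.853162, PV = 27.727775
  t = 2.5000: CF_t = 32.500000, DF = 0.819954, PV = 26.648510
  t = 3.0000: CF_t = 32.500000, DF = 0.788039, PV = 25.611255
  t = 3.5000: CF_t = 32.500000, DF = 0.757365, PV = 24.614373
  t = 4.0000: CF_t = 32.500000, DF = 0.727886, PV = 23.656293
  t = 4.5000: CF_t = 32.500000, DF = 0.699554, PV = 22.735505
  t = 5.0000: CF_t = 32.500000, DF = 0.672325, PV = 21.850557
  t = 5.5000: CF_t = 32.500000, DF = 0.646156, PV = 21.000055
  t = 6.0000: CF_t = 32.500000, DF = 0.621005, PV = 20.182657
  t = 6.5000: CF_t = 32.500000, DF = 0.596833, PV = 19.397076
  t = 7.0000: CF_t = 1032.500000, DF = 0.573602, PV = 592.244282
Price P = sum_t PV_t = 915.773276


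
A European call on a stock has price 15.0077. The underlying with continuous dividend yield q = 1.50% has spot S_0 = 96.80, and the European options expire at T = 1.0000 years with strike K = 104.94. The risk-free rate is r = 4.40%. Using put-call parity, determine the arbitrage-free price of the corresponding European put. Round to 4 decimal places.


Answer: Put price = 20.0716

Derivation:
Put-call parity: C - P = S_0 * exp(-qT) - K * exp(-rT).
S_0 * exp(-qT) = 96.8000 * 0.98511194 = 95.35883575
K * exp(-rT) = 104.9400 * 0.95695396 = 100.42274830
P = C - S*exp(-qT) + K*exp(-rT)
P = 15.0077 - 95.35883575 + 100.42274830 = 20.0716


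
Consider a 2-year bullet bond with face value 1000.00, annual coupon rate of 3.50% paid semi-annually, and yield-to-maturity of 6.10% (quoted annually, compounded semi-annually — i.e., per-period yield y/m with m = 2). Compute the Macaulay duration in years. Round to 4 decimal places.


Coupon per period c = face * coupon_rate / m = 17.500000
Periods per year m = 2; per-period yield y/m = 0.030500
Number of cashflows N = 4
Cashflows (t years, CF_t, discount factor 1/(1+y/m)^(m*t), PV):
  t = 0.5000: CF_t = 17.500000, DF = 0.970403, PV = 16.982048
  t = 1.0000: CF_t = 17.500000, DF = 0.941681, PV = 16.479425
  t = 1.5000: CF_t = 17.500000, DF = 0.913810, PV = 15.991679
  t = 2.0000: CF_t = 1017.500000, DF = 0.886764, PV = 902.282291
Price P = sum_t PV_t = 951.735442
Macaulay numerator sum_t t * PV_t:
  t * PV_t at t = 0.5000: 8.491024
  t * PV_t at t = 1.0000: 16.479425
  t * PV_t at t = 1.5000: 23.987518
  t * PV_t at t = 2.0000: 1804.564581
Macaulay duration D = (sum_t t * PV_t) / P = 1853.522549 / 951.735442 = 1.947519

Answer: Macaulay duration = 1.9475 years


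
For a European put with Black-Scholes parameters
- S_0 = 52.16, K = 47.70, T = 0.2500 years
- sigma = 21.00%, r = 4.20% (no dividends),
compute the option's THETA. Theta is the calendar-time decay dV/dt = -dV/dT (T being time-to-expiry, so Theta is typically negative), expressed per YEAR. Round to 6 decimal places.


d1 = 1.0037811402; d2 = 0.8987811402
phi(d1) = 0.2410558036; exp(-qT) = 1.0000000000; exp(-rT) = 0.9895549326
Theta = -S*exp(-qT)*phi(d1)*sigma/(2*sqrt(T)) + r*K*exp(-rT)*N(-d2) - q*S*exp(-qT)*N(-d1)
N(-d1) = 0.1577420584; N(-d2) = 0.1843846238; sqrt(T) = 0.5000000000
Term 1 = -52.1600 * 1.0000000000 * 0.2410558036 * 0.2100 / (2 * 0.5000000000) = -2.6404288503
Term 2 = 0.0420 * 47.7000 * 0.9895549326 * 0.1843846238 = 0.3655377876
Term 3 = 0 (no dividend yield, q = 0)
Theta = -2.6404288503 + (0.3655377876) + (0.0000000000) = -2.274891

Answer: Theta = -2.274891


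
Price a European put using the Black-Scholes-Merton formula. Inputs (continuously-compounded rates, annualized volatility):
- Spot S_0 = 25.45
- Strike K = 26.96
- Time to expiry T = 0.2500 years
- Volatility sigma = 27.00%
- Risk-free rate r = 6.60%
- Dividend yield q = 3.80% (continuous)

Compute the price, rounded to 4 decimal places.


d1 = (ln(S/K) + (r - q + 0.5*sigma^2) * T) / (sigma * sqrt(T)) = -0.30760032
d2 = d1 - sigma * sqrt(T) = -0.44260032
exp(-rT) = 0.98363538; exp(-qT) = 0.99054498
P = K * exp(-rT) * N(-d2) - S_0 * exp(-qT) * N(-d1)
N(-d1) = 0.62080676; N(-d2) = 0.67097257
P = 26.9600 * 0.98363538 * 0.67097257 - 25.4500 * 0.99054498 * 0.62080676 = 2.1432

Answer: Price = 2.1432


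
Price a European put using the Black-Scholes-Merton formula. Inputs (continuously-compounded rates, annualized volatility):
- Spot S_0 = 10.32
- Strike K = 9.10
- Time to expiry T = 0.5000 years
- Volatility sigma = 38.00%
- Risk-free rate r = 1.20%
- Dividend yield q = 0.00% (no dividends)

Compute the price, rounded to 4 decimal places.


d1 = (ln(S/K) + (r - q + 0.5*sigma^2) * T) / (sigma * sqrt(T)) = 0.62489388
d2 = d1 - sigma * sqrt(T) = 0.35619331
exp(-rT) = 0.99401796; exp(-qT) = 1.00000000
P = K * exp(-rT) * N(-d2) - S_0 * exp(-qT) * N(-d1)
N(-d1) = 0.26602035; N(-d2) = 0.36084790
P = 9.1000 * 0.99401796 * 0.36084790 - 10.3200 * 1.00000000 * 0.26602035 = 0.5187

Answer: Price = 0.5187


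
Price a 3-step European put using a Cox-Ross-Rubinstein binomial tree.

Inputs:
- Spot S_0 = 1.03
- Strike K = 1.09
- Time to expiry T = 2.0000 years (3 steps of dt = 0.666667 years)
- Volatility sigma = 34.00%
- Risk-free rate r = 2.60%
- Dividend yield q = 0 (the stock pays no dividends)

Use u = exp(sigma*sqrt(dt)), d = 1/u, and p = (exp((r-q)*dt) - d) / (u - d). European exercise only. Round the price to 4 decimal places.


Answer: Price = V(0,0) = 0.2128

Derivation:
dt = T/N = 0.666667
u = exp(sigma*sqrt(dt)) = 1.319970; d = 1/u = 0.757593
p = (exp((r-q)*dt) - d) / (u - d) = 0.462130
Discount per step: exp(-r*dt) = 0.982816
Stock lattice S(k, i) with i counting down-moves:
  k=0: S(0,0) = 1.0300
  k=1: S(1,0) = 1.3596; S(1,1) = 0.7803
  k=2: S(2,0) = 1.7946; S(2,1) = 1.0300; S(2,2) = 0.5912
  k=3: S(3,0) = 2.3688; S(3,1) = 1.3596; S(3,2) = 0.7803; S(3,3) = 0.4479
Terminal payoffs V(N, i) = max(K - S_T, 0):
  V(3,0) = 0.000000; V(3,1) = 0.000000; V(3,2) = 0.309679; V(3,3) = 0.642137
Backward induction: V(k, i) = exp(-r*dt) * [p * V(k+1, i) + (1-p) * V(k+1, i+1)].
  V(2,0) = exp(-r*dt) * [p*0.000000 + (1-p)*0.000000] = 0.000000
  V(2,1) = exp(-r*dt) * [p*0.000000 + (1-p)*0.309679] = 0.163705
  V(2,2) = exp(-r*dt) * [p*0.309679 + (1-p)*0.642137] = 0.480104
  V(1,0) = exp(-r*dt) * [p*0.000000 + (1-p)*0.163705] = 0.086539
  V(1,1) = exp(-r*dt) * [p*0.163705 + (1-p)*0.480104] = 0.328149
  V(0,0) = exp(-r*dt) * [p*0.086539 + (1-p)*0.328149] = 0.212773


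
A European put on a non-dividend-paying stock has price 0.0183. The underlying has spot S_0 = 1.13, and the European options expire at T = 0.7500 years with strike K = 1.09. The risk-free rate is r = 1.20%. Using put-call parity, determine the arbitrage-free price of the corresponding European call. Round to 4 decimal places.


Answer: Call price = 0.0681

Derivation:
Put-call parity: C - P = S_0 * exp(-qT) - K * exp(-rT).
S_0 * exp(-qT) = 1.1300 * 1.00000000 = 1.13000000
K * exp(-rT) = 1.0900 * 0.99104038 = 1.08023401
C = P + S*exp(-qT) - K*exp(-rT)
C = 0.0183 + 1.13000000 - 1.08023401 = 0.0681


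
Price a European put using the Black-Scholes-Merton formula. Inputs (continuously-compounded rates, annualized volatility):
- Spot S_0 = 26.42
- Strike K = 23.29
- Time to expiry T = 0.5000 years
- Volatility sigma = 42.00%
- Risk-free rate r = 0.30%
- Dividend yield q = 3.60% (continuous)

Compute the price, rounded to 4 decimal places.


d1 = (ln(S/K) + (r - q + 0.5*sigma^2) * T) / (sigma * sqrt(T)) = 0.51752544
d2 = d1 - sigma * sqrt(T) = 0.22054060
exp(-rT) = 0.99850112; exp(-qT) = 0.98216103
P = K * exp(-rT) * N(-d2) - S_0 * exp(-qT) * N(-d1)
N(-d1) = 0.30239471; N(-d2) = 0.41272508
P = 23.2900 * 0.99850112 * 0.41272508 - 26.4200 * 0.98216103 * 0.30239471 = 1.7512

Answer: Price = 1.7512


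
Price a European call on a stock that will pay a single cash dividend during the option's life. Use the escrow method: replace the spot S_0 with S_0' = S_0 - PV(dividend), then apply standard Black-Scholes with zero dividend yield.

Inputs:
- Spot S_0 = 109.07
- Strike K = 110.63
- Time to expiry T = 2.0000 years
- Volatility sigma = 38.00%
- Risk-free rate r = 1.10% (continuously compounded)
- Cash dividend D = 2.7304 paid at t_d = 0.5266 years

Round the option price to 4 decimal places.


Answer: Price = 21.8061

Derivation:
PV(D) = D * exp(-r * t_d) = 2.7304 * 0.99422414 = 2.71462960
S_0' = S_0 - PV(D) = 109.0700 - 2.71462960 = 106.35537040
d1 = (ln(S_0'/K) + (r + sigma^2/2)*T) / (sigma*sqrt(T)) = 0.23631274
d2 = d1 - sigma*sqrt(T) = -0.30108842
exp(-rT) = 0.97824024
N(d1) = 0.59340500; N(d2) = 0.38167354
C = S_0' * N(d1) - K * exp(-rT) * N(d2) = 106.35537040 * 0.59340500 - 110.6300 * 0.97824024 * 0.38167354 = 21.8061


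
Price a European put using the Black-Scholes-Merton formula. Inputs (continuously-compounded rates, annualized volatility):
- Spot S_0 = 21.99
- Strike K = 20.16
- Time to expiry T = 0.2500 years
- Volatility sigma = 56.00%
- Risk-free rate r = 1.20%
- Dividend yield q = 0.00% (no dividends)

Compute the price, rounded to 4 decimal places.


d1 = (ln(S/K) + (r - q + 0.5*sigma^2) * T) / (sigma * sqrt(T)) = 0.46102629
d2 = d1 - sigma * sqrt(T) = 0.18102629
exp(-rT) = 0.99700450; exp(-qT) = 1.00000000
P = K * exp(-rT) * N(-d2) - S_0 * exp(-qT) * N(-d1)
N(-d1) = 0.32238987; N(-d2) = 0.42817347
P = 20.1600 * 0.99700450 * 0.42817347 - 21.9900 * 1.00000000 * 0.32238987 = 1.5168

Answer: Price = 1.5168


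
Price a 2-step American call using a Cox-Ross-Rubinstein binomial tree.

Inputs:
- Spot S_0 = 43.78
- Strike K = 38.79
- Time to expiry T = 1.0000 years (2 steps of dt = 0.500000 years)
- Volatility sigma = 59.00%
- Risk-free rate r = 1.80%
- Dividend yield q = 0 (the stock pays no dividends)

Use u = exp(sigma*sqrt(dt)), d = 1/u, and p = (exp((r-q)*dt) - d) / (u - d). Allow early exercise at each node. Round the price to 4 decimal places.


Answer: Price = V(0,0) = 12.4982

Derivation:
dt = T/N = 0.500000
u = exp(sigma*sqrt(dt)) = 1.517695; d = 1/u = 0.658894
p = (exp((r-q)*dt) - d) / (u - d) = 0.407716
Discount per step: exp(-r*dt) = 0.991040
Stock lattice S(k, i) with i counting down-moves:
  k=0: S(0,0) = 43.7800
  k=1: S(1,0) = 66.4447; S(1,1) = 28.8464
  k=2: S(2,0) = 100.8428; S(2,1) = 43.7800; S(2,2) = 19.0067
Terminal payoffs V(N, i) = max(S_T - K, 0):
  V(2,0) = 62.052823; V(2,1) = 4.990000; V(2,2) = 0.000000
Backward induction: V(k, i) = exp(-r*dt) * [p * V(k+1, i) + (1-p) * V(k+1, i+1)]; then take max(V_cont, immediate exercise) for American.
  V(1,0) = exp(-r*dt) * [p*62.052823 + (1-p)*4.990000] = 28.002248; exercise = 27.654705; V(1,0) = max -> 28.002248
  V(1,1) = exp(-r*dt) * [p*4.990000 + (1-p)*0.000000] = 2.016273; exercise = 0.000000; V(1,1) = max -> 2.016273
  V(0,0) = exp(-r*dt) * [p*28.002248 + (1-p)*2.016273] = 12.498171; exercise = 4.990000; V(0,0) = max -> 12.498171


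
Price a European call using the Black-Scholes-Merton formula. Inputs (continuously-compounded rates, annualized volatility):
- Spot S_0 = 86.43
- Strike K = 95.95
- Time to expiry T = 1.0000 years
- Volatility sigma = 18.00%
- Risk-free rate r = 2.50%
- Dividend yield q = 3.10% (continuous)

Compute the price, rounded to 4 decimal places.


d1 = (ln(S/K) + (r - q + 0.5*sigma^2) * T) / (sigma * sqrt(T)) = -0.52384658
d2 = d1 - sigma * sqrt(T) = -0.70384658
exp(-rT) = 0.97530991; exp(-qT) = 0.96947557
C = S_0 * exp(-qT) * N(d1) - K * exp(-rT) * N(d2)
N(d1) = 0.30019263; N(d2) = 0.24076416
C = 86.4300 * 0.96947557 * 0.30019263 - 95.9500 * 0.97530991 * 0.24076416 = 2.6227

Answer: Price = 2.6227


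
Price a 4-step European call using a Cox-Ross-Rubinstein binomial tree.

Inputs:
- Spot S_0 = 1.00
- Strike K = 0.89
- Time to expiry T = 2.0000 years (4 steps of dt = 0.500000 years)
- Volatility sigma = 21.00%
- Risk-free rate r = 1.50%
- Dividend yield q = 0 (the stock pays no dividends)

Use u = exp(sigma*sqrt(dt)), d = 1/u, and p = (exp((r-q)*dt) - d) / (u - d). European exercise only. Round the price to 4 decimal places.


dt = T/N = 0.500000
u = exp(sigma*sqrt(dt)) = 1.160084; d = 1/u = 0.862007
p = (exp((r-q)*dt) - d) / (u - d) = 0.488201
Discount per step: exp(-r*dt) = 0.992528
Stock lattice S(k, i) with i counting down-moves:
  k=0: S(0,0) = 1.0000
  k=1: S(1,0) = 1.1601; S(1,1) = 0.8620
  k=2: S(2,0) = 1.3458; S(2,1) = 1.0000; S(2,2) = 0.7431
  k=3: S(3,0) = 1.5612; S(3,1) = 1.1601; S(3,2) = 0.8620; S(3,3) = 0.6405
  k=4: S(4,0) = 1.8112; S(4,1) = 1.3458; S(4,2) = 1.0000; S(4,3) = 0.7431; S(4,4) = 0.5521
Terminal payoffs V(N, i) = max(S_T - K, 0):
  V(4,0) = 0.921164; V(4,1) = 0.455795; V(4,2) = 0.110000; V(4,3) = 0.000000; V(4,4) = 0.000000
Backward induction: V(k, i) = exp(-r*dt) * [p * V(k+1, i) + (1-p) * V(k+1, i+1)].
  V(3,0) = exp(-r*dt) * [p*0.921164 + (1-p)*0.455795] = 0.677885
  V(3,1) = exp(-r*dt) * [p*0.455795 + (1-p)*0.110000] = 0.276734
  V(3,2) = exp(-r*dt) * [p*0.110000 + (1-p)*0.000000] = 0.053301
  V(3,3) = exp(-r*dt) * [p*0.000000 + (1-p)*0.000000] = 0.000000
  V(2,0) = exp(-r*dt) * [p*0.677885 + (1-p)*0.276734] = 0.469045
  V(2,1) = exp(-r*dt) * [p*0.276734 + (1-p)*0.053301] = 0.161168
  V(2,2) = exp(-r*dt) * [p*0.053301 + (1-p)*0.000000] = 0.025827
  V(1,0) = exp(-r*dt) * [p*0.469045 + (1-p)*0.161168] = 0.309147
  V(1,1) = exp(-r*dt) * [p*0.161168 + (1-p)*0.025827] = 0.091214
  V(0,0) = exp(-r*dt) * [p*0.309147 + (1-p)*0.091214] = 0.196132

Answer: Price = V(0,0) = 0.1961


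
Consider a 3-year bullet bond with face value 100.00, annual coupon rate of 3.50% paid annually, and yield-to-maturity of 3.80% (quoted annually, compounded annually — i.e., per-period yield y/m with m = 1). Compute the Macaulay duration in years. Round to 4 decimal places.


Coupon per period c = face * coupon_rate / m = 3.500000
Periods per year m = 1; per-period yield y/m = 0.038000
Number of cashflows N = 3
Cashflows (t years, CF_t, discount factor 1/(1+y/m)^(m*t), PV):
  t = 1.0000: CF_t = 3.500000, DF = 0.963391, PV = 3.371869
  t = 2.0000: CF_t = 3.500000, DF = 0.928122, PV = 3.248429
  t = 3.0000: CF_t = 103.500000, DF = 0.894145, PV = 92.544005
Price P = sum_t PV_t = 99.164302
Macaulay numerator sum_t t * PV_t:
  t * PV_t at t = 1.0000: 3.371869
  t * PV_t at t = 2.0000: 6.496857
  t * PV_t at t = 3.0000: 277.632014
Macaulay duration D = (sum_t t * PV_t) / P = 287.500741 / 99.164302 = 2.899236

Answer: Macaulay duration = 2.8992 years


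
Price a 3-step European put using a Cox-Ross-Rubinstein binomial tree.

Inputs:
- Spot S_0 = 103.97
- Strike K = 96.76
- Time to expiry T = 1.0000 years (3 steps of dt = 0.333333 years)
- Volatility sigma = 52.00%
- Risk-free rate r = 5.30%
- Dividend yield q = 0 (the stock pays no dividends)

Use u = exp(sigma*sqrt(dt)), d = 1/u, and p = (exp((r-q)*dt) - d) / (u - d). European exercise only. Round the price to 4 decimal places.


dt = T/N = 0.333333
u = exp(sigma*sqrt(dt)) = 1.350159; d = 1/u = 0.740654
p = (exp((r-q)*dt) - d) / (u - d) = 0.454746
Discount per step: exp(-r*dt) = 0.982488
Stock lattice S(k, i) with i counting down-moves:
  k=0: S(0,0) = 103.9700
  k=1: S(1,0) = 140.3760; S(1,1) = 77.0058
  k=2: S(2,0) = 189.5299; S(2,1) = 103.9700; S(2,2) = 57.0346
  k=3: S(3,0) = 255.8954; S(3,1) = 140.3760; S(3,2) = 77.0058; S(3,3) = 42.2429
Terminal payoffs V(N, i) = max(K - S_T, 0):
  V(3,0) = 0.000000; V(3,1) = 0.000000; V(3,2) = 19.754238; V(3,3) = 54.517113
Backward induction: V(k, i) = exp(-r*dt) * [p * V(k+1, i) + (1-p) * V(k+1, i+1)].
  V(2,0) = exp(-r*dt) * [p*0.000000 + (1-p)*0.000000] = 0.000000
  V(2,1) = exp(-r*dt) * [p*0.000000 + (1-p)*19.754238] = 10.582459
  V(2,2) = exp(-r*dt) * [p*19.754238 + (1-p)*54.517113] = 38.030984
  V(1,0) = exp(-r*dt) * [p*0.000000 + (1-p)*10.582459] = 5.669084
  V(1,1) = exp(-r*dt) * [p*10.582459 + (1-p)*38.030984] = 25.101477
  V(0,0) = exp(-r*dt) * [p*5.669084 + (1-p)*25.101477] = 15.979855

Answer: Price = V(0,0) = 15.9799


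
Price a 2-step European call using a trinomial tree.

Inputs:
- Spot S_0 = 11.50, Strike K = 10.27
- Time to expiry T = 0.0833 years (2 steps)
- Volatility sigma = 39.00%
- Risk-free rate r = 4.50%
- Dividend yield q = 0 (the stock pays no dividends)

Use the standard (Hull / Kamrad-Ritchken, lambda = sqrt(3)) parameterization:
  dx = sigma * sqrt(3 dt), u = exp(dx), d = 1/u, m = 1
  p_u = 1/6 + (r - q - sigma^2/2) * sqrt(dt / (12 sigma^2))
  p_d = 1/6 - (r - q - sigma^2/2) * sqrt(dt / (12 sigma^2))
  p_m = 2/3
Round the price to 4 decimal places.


dt = T/N = 0.041650; dx = sigma*sqrt(3*dt) = 0.137858
u = exp(dx) = 1.147813; d = 1/u = 0.871222
p_u = 0.161976, p_m = 0.666667, p_d = 0.171357
Discount per step: exp(-r*dt) = 0.998128
Stock lattice S(k, j) with j the centered position index:
  k=0: S(0,+0) = 11.5000
  k=1: S(1,-1) = 10.0191; S(1,+0) = 11.5000; S(1,+1) = 13.1998
  k=2: S(2,-2) = 8.7288; S(2,-1) = 10.0191; S(2,+0) = 11.5000; S(2,+1) = 13.1998; S(2,+2) = 15.1510
Terminal payoffs V(N, j) = max(S_T - K, 0):
  V(2,-2) = 0.000000; V(2,-1) = 0.000000; V(2,+0) = 1.230000; V(2,+1) = 2.929848; V(2,+2) = 4.880954
Backward induction: V(k, j) = exp(-r*dt) * [p_u * V(k+1, j+1) + p_m * V(k+1, j) + p_d * V(k+1, j-1)]
  V(1,-1) = exp(-r*dt) * [p_u*1.230000 + p_m*0.000000 + p_d*0.000000] = 0.198858
  V(1,+0) = exp(-r*dt) * [p_u*2.929848 + p_m*1.230000 + p_d*0.000000] = 1.292142
  V(1,+1) = exp(-r*dt) * [p_u*4.880954 + p_m*2.929848 + p_d*1.230000] = 2.949067
  V(0,+0) = exp(-r*dt) * [p_u*2.949067 + p_m*1.292142 + p_d*0.198858] = 1.370611

Answer: Price = V(0,0) = 1.3706


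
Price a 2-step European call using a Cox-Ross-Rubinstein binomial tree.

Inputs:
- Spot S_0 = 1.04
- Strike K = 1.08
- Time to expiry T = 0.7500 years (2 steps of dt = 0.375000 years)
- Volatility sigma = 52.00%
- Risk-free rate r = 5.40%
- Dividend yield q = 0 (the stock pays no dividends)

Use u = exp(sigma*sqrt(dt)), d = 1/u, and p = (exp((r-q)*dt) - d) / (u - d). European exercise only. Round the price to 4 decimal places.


Answer: Price = V(0,0) = 0.1744

Derivation:
dt = T/N = 0.375000
u = exp(sigma*sqrt(dt)) = 1.374972; d = 1/u = 0.727287
p = (exp((r-q)*dt) - d) / (u - d) = 0.452641
Discount per step: exp(-r*dt) = 0.979954
Stock lattice S(k, i) with i counting down-moves:
  k=0: S(0,0) = 1.0400
  k=1: S(1,0) = 1.4300; S(1,1) = 0.7564
  k=2: S(2,0) = 1.9662; S(2,1) = 1.0400; S(2,2) = 0.5501
Terminal payoffs V(N, i) = max(S_T - K, 0):
  V(2,0) = 0.886171; V(2,1) = 0.000000; V(2,2) = 0.000000
Backward induction: V(k, i) = exp(-r*dt) * [p * V(k+1, i) + (1-p) * V(k+1, i+1)].
  V(1,0) = exp(-r*dt) * [p*0.886171 + (1-p)*0.000000] = 0.393077
  V(1,1) = exp(-r*dt) * [p*0.000000 + (1-p)*0.000000] = 0.000000
  V(0,0) = exp(-r*dt) * [p*0.393077 + (1-p)*0.000000] = 0.174356


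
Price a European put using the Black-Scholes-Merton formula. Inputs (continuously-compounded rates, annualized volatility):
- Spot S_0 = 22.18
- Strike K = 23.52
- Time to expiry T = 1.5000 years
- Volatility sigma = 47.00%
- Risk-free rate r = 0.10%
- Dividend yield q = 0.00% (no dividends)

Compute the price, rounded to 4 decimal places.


Answer: Price = 5.8489

Derivation:
d1 = (ln(S/K) + (r - q + 0.5*sigma^2) * T) / (sigma * sqrt(T)) = 0.18851492
d2 = d1 - sigma * sqrt(T) = -0.38711517
exp(-rT) = 0.99850112; exp(-qT) = 1.00000000
P = K * exp(-rT) * N(-d2) - S_0 * exp(-qT) * N(-d1)
N(-d1) = 0.42523651; N(-d2) = 0.65066453
P = 23.5200 * 0.99850112 * 0.65066453 - 22.1800 * 1.00000000 * 0.42523651 = 5.8489


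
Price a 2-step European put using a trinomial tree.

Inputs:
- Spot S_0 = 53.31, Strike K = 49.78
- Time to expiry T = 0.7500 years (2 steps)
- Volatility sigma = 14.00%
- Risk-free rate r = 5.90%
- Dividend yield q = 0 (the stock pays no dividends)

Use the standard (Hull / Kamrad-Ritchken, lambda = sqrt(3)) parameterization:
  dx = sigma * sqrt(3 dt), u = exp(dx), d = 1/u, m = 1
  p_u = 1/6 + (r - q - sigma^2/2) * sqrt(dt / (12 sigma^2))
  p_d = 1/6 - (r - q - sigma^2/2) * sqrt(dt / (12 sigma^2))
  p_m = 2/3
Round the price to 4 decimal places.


dt = T/N = 0.375000; dx = sigma*sqrt(3*dt) = 0.148492
u = exp(dx) = 1.160084; d = 1/u = 0.862007
p_u = 0.228791, p_m = 0.666667, p_d = 0.104542
Discount per step: exp(-r*dt) = 0.978118
Stock lattice S(k, j) with j the centered position index:
  k=0: S(0,+0) = 53.3100
  k=1: S(1,-1) = 45.9536; S(1,+0) = 53.3100; S(1,+1) = 61.8441
  k=2: S(2,-2) = 39.6123; S(2,-1) = 45.9536; S(2,+0) = 53.3100; S(2,+1) = 61.8441; S(2,+2) = 71.7443
Terminal payoffs V(N, j) = max(K - S_T, 0):
  V(2,-2) = 10.167724; V(2,-1) = 3.826431; V(2,+0) = 0.000000; V(2,+1) = 0.000000; V(2,+2) = 0.000000
Backward induction: V(k, j) = exp(-r*dt) * [p_u * V(k+1, j+1) + p_m * V(k+1, j) + p_d * V(k+1, j-1)]
  V(1,-1) = exp(-r*dt) * [p_u*0.000000 + p_m*3.826431 + p_d*10.167724] = 3.534832
  V(1,+0) = exp(-r*dt) * [p_u*0.000000 + p_m*0.000000 + p_d*3.826431] = 0.391271
  V(1,+1) = exp(-r*dt) * [p_u*0.000000 + p_m*0.000000 + p_d*0.000000] = 0.000000
  V(0,+0) = exp(-r*dt) * [p_u*0.000000 + p_m*0.391271 + p_d*3.534832] = 0.616592

Answer: Price = V(0,0) = 0.6166


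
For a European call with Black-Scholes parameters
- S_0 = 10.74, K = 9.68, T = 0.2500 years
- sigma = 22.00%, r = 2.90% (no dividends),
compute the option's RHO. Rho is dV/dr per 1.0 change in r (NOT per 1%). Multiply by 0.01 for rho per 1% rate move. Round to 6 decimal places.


Answer: Rho = 1.994946

Derivation:
d1 = 1.0655744345; d2 = 0.9555744345
phi(d1) = 0.2261259869; exp(-qT) = 1.0000000000; exp(-rT) = 0.9927762179
N(d2) = 0.8303563586
Rho = K*T*exp(-rT)*N(d2) = 9.6800 * 0.2500 * 0.9927762179 * 0.8303563586 = 1.994946


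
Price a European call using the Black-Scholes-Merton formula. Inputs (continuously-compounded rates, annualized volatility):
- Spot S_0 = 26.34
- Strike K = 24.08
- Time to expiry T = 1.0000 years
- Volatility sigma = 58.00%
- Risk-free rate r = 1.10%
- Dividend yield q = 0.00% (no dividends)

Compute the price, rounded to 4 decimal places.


Answer: Price = 7.0677

Derivation:
d1 = (ln(S/K) + (r - q + 0.5*sigma^2) * T) / (sigma * sqrt(T)) = 0.46363289
d2 = d1 - sigma * sqrt(T) = -0.11636711
exp(-rT) = 0.98906028; exp(-qT) = 1.00000000
C = S_0 * exp(-qT) * N(d1) - K * exp(-rT) * N(d2)
N(d1) = 0.67854461; N(d2) = 0.45368080
C = 26.3400 * 1.00000000 * 0.67854461 - 24.0800 * 0.98906028 * 0.45368080 = 7.0677


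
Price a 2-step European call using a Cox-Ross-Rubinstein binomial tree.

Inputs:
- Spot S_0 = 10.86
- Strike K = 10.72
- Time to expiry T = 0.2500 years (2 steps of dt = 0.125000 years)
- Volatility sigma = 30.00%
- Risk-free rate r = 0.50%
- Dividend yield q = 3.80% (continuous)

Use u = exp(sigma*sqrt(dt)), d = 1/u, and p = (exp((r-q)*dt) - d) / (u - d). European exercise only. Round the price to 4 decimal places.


dt = T/N = 0.125000
u = exp(sigma*sqrt(dt)) = 1.111895; d = 1/u = 0.899365
p = (exp((r-q)*dt) - d) / (u - d) = 0.454139
Discount per step: exp(-r*dt) = 0.999375
Stock lattice S(k, i) with i counting down-moves:
  k=0: S(0,0) = 10.8600
  k=1: S(1,0) = 12.0752; S(1,1) = 9.7671
  k=2: S(2,0) = 13.4263; S(2,1) = 10.8600; S(2,2) = 8.7842
Terminal payoffs V(N, i) = max(S_T - K, 0):
  V(2,0) = 2.706339; V(2,1) = 0.140000; V(2,2) = 0.000000
Backward induction: V(k, i) = exp(-r*dt) * [p * V(k+1, i) + (1-p) * V(k+1, i+1)].
  V(1,0) = exp(-r*dt) * [p*2.706339 + (1-p)*0.140000] = 1.304660
  V(1,1) = exp(-r*dt) * [p*0.140000 + (1-p)*0.000000] = 0.063540
  V(0,0) = exp(-r*dt) * [p*1.304660 + (1-p)*0.063540] = 0.626789

Answer: Price = V(0,0) = 0.6268


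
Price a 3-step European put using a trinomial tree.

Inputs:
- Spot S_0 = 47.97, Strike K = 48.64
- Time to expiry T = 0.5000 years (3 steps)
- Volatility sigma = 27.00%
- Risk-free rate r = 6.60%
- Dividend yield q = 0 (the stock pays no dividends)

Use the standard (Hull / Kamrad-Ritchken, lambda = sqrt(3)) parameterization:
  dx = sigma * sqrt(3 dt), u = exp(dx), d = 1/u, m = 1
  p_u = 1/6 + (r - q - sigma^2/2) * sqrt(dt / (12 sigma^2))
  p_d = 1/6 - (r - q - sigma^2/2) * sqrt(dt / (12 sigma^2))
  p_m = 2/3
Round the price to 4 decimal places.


dt = T/N = 0.166667; dx = sigma*sqrt(3*dt) = 0.190919
u = exp(dx) = 1.210361; d = 1/u = 0.826200
p_u = 0.179565, p_m = 0.666667, p_d = 0.153769
Discount per step: exp(-r*dt) = 0.989060
Stock lattice S(k, j) with j the centered position index:
  k=0: S(0,+0) = 47.9700
  k=1: S(1,-1) = 39.6328; S(1,+0) = 47.9700; S(1,+1) = 58.0610
  k=2: S(2,-2) = 32.7446; S(2,-1) = 39.6328; S(2,+0) = 47.9700; S(2,+1) = 58.0610; S(2,+2) = 70.2748
  k=3: S(3,-3) = 27.0536; S(3,-2) = 32.7446; S(3,-1) = 39.6328; S(3,+0) = 47.9700; S(3,+1) = 58.0610; S(3,+2) = 70.2748; S(3,+3) = 85.0579
Terminal payoffs V(N, j) = max(K - S_T, 0):
  V(3,-3) = 21.586421; V(3,-2) = 15.895397; V(3,-1) = 9.007203; V(3,+0) = 0.670000; V(3,+1) = 0.000000; V(3,+2) = 0.000000; V(3,+3) = 0.000000
Backward induction: V(k, j) = exp(-r*dt) * [p_u * V(k+1, j+1) + p_m * V(k+1, j) + p_d * V(k+1, j-1)]
  V(2,-2) = exp(-r*dt) * [p_u*9.007203 + p_m*15.895397 + p_d*21.586421] = 15.363686
  V(2,-1) = exp(-r*dt) * [p_u*0.670000 + p_m*9.007203 + p_d*15.895397] = 8.475576
  V(2,+0) = exp(-r*dt) * [p_u*0.000000 + p_m*0.670000 + p_d*9.007203] = 1.811653
  V(2,+1) = exp(-r*dt) * [p_u*0.000000 + p_m*0.000000 + p_d*0.670000] = 0.101898
  V(2,+2) = exp(-r*dt) * [p_u*0.000000 + p_m*0.000000 + p_d*0.000000] = 0.000000
  V(1,-1) = exp(-r*dt) * [p_u*1.811653 + p_m*8.475576 + p_d*15.363686] = 8.246927
  V(1,+0) = exp(-r*dt) * [p_u*0.101898 + p_m*1.811653 + p_d*8.475576] = 2.501672
  V(1,+1) = exp(-r*dt) * [p_u*0.000000 + p_m*0.101898 + p_d*1.811653] = 0.342716
  V(0,+0) = exp(-r*dt) * [p_u*0.342716 + p_m*2.501672 + p_d*8.246927] = 2.964648

Answer: Price = V(0,0) = 2.9646


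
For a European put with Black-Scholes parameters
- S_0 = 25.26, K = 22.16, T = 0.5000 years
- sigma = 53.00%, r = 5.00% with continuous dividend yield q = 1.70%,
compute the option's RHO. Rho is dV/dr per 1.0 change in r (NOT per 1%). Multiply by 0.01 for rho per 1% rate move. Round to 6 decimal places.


Answer: Rho = -4.521291

Derivation:
d1 = 0.5807835023; d2 = 0.2060169083
phi(d1) = 0.3370266500; exp(-qT) = 0.9915360229; exp(-rT) = 0.9753099120
N(-d2) = 0.4183888518
Rho = -K*T*exp(-rT)*N(-d2) = -22.1600 * 0.5000 * 0.9753099120 * 0.4183888518 = -4.521291


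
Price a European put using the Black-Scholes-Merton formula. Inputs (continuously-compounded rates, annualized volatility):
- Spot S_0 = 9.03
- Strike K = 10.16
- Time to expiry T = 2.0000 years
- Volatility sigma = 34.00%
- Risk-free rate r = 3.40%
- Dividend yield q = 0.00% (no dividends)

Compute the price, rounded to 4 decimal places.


Answer: Price = 1.9999

Derivation:
d1 = (ln(S/K) + (r - q + 0.5*sigma^2) * T) / (sigma * sqrt(T)) = 0.13662535
d2 = d1 - sigma * sqrt(T) = -0.34420726
exp(-rT) = 0.93426047; exp(-qT) = 1.00000000
P = K * exp(-rT) * N(-d2) - S_0 * exp(-qT) * N(-d1)
N(-d1) = 0.44566347; N(-d2) = 0.63465479
P = 10.1600 * 0.93426047 * 0.63465479 - 9.0300 * 1.00000000 * 0.44566347 = 1.9999


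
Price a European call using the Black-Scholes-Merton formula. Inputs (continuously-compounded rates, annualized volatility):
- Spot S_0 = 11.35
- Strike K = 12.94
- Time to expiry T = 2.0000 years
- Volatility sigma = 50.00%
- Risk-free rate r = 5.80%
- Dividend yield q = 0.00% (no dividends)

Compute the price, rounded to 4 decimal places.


Answer: Price = 3.0745

Derivation:
d1 = (ln(S/K) + (r - q + 0.5*sigma^2) * T) / (sigma * sqrt(T)) = 0.33219092
d2 = d1 - sigma * sqrt(T) = -0.37491586
exp(-rT) = 0.89047522; exp(-qT) = 1.00000000
C = S_0 * exp(-qT) * N(d1) - K * exp(-rT) * N(d2)
N(d1) = 0.63012745; N(d2) = 0.35386152
C = 11.3500 * 1.00000000 * 0.63012745 - 12.9400 * 0.89047522 * 0.35386152 = 3.0745


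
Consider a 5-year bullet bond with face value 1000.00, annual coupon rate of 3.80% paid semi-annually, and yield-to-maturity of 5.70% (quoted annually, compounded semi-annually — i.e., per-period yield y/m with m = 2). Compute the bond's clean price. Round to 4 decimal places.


Coupon per period c = face * coupon_rate / m = 19.000000
Periods per year m = 2; per-period yield y/m = 0.028500
Number of cashflows N = 10
Cashflows (t years, CF_t, discount factor 1/(1+y/m)^(m*t), PV):
  t = 0.5000: CF_t = 19.000000, DF = 0.972290, PV = 18.473505
  t = 1.0000: CF_t = 19.000000, DF = 0.945347, PV = 17.961600
  t = 1.5000: CF_t = 19.000000, DF = 0.919152, PV = 17.463879
  t = 2.0000: CF_t = 19.000000, DF = 0.893682, PV = 16.979950
  t = 2.5000: CF_t = 19.000000, DF = 0.868917, PV = 16.509432
  t = 3.0000: CF_t = 19.000000, DF = 0.844840, PV = 16.051951
  t = 3.5000: CF_t = 19.000000, DF = 0.821429, PV = 15.607147
  t = 4.0000: CF_t = 19.000000, DF = 0.798667, PV = 15.174669
  t = 4.5000: CF_t = 19.000000, DF = 0.776536, PV = 14.754175
  t = 5.0000: CF_t = 1019.000000, DF = 0.755018, PV = 769.362871
Price P = sum_t PV_t = 918.339179

Answer: Price = 918.3392


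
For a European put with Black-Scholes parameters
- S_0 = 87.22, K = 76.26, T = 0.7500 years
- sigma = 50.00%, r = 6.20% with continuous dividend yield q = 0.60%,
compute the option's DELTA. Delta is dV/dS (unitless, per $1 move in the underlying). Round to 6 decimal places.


d1 = 0.6236193691; d2 = 0.1906066673
phi(d1) = 0.3284439460; exp(-qT) = 0.9955101098; exp(-rT) = 0.9545645606
N(-d1) = 0.2664387936
Delta = -exp(-qT) * N(-d1) = -0.9955101098 * 0.2664387936 = -0.265243

Answer: Delta = -0.265243


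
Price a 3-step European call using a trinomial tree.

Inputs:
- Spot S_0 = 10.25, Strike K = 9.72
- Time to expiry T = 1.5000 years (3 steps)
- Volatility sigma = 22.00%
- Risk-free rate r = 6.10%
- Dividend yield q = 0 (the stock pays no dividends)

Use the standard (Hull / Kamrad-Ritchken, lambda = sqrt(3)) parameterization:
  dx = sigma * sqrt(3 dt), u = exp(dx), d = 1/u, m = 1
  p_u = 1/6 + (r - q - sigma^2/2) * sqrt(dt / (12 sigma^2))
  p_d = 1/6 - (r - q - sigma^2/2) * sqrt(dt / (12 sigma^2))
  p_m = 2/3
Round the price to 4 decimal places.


dt = T/N = 0.500000; dx = sigma*sqrt(3*dt) = 0.269444
u = exp(dx) = 1.309236; d = 1/u = 0.763804
p_u = 0.200811, p_m = 0.666667, p_d = 0.132522
Discount per step: exp(-r*dt) = 0.969960
Stock lattice S(k, j) with j the centered position index:
  k=0: S(0,+0) = 10.2500
  k=1: S(1,-1) = 7.8290; S(1,+0) = 10.2500; S(1,+1) = 13.4197
  k=2: S(2,-2) = 5.9798; S(2,-1) = 7.8290; S(2,+0) = 10.2500; S(2,+1) = 13.4197; S(2,+2) = 17.5695
  k=3: S(3,-3) = 4.5674; S(3,-2) = 5.9798; S(3,-1) = 7.8290; S(3,+0) = 10.2500; S(3,+1) = 13.4197; S(3,+2) = 17.5695; S(3,+3) = 23.0026
Terminal payoffs V(N, j) = max(S_T - K, 0):
  V(3,-3) = 0.000000; V(3,-2) = 0.000000; V(3,-1) = 0.000000; V(3,+0) = 0.530000; V(3,+1) = 3.699670; V(3,+2) = 7.849518; V(3,+3) = 13.282648
Backward induction: V(k, j) = exp(-r*dt) * [p_u * V(k+1, j+1) + p_m * V(k+1, j) + p_d * V(k+1, j-1)]
  V(2,-2) = exp(-r*dt) * [p_u*0.000000 + p_m*0.000000 + p_d*0.000000] = 0.000000
  V(2,-1) = exp(-r*dt) * [p_u*0.530000 + p_m*0.000000 + p_d*0.000000] = 0.103233
  V(2,+0) = exp(-r*dt) * [p_u*3.699670 + p_m*0.530000 + p_d*0.000000] = 1.063337
  V(2,+1) = exp(-r*dt) * [p_u*7.849518 + p_m*3.699670 + p_d*0.530000] = 3.989402
  V(2,+2) = exp(-r*dt) * [p_u*13.282648 + p_m*7.849518 + p_d*3.699670] = 8.138553
  V(1,-1) = exp(-r*dt) * [p_u*1.063337 + p_m*0.103233 + p_d*0.000000] = 0.273870
  V(1,+0) = exp(-r*dt) * [p_u*3.989402 + p_m*1.063337 + p_d*0.103233] = 1.477917
  V(1,+1) = exp(-r*dt) * [p_u*8.138553 + p_m*3.989402 + p_d*1.063337] = 4.301609
  V(0,+0) = exp(-r*dt) * [p_u*4.301609 + p_m*1.477917 + p_d*0.273870] = 1.828746

Answer: Price = V(0,0) = 1.8287


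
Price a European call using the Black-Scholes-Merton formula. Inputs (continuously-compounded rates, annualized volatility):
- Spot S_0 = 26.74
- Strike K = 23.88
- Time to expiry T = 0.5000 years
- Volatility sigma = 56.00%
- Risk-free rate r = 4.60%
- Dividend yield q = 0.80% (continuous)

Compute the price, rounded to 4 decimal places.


Answer: Price = 5.7825

Derivation:
d1 = (ln(S/K) + (r - q + 0.5*sigma^2) * T) / (sigma * sqrt(T)) = 0.53164147
d2 = d1 - sigma * sqrt(T) = 0.13566168
exp(-rT) = 0.97726248; exp(-qT) = 0.99600799
C = S_0 * exp(-qT) * N(d1) - K * exp(-rT) * N(d2)
N(d1) = 0.70251283; N(d2) = 0.55395563
C = 26.7400 * 0.99600799 * 0.70251283 - 23.8800 * 0.97726248 * 0.55395563 = 5.7825


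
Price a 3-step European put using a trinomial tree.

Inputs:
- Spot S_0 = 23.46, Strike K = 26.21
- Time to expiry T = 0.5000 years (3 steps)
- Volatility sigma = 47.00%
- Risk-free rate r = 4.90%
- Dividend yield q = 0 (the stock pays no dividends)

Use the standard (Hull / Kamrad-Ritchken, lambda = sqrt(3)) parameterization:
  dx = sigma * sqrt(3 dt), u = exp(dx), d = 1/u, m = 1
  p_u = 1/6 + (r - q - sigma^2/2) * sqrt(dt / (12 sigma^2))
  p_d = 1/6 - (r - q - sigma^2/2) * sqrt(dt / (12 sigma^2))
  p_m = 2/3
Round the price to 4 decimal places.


Answer: Price = V(0,0) = 4.4696

Derivation:
dt = T/N = 0.166667; dx = sigma*sqrt(3*dt) = 0.332340
u = exp(dx) = 1.394227; d = 1/u = 0.717243
p_u = 0.151258, p_m = 0.666667, p_d = 0.182075
Discount per step: exp(-r*dt) = 0.991867
Stock lattice S(k, j) with j the centered position index:
  k=0: S(0,+0) = 23.4600
  k=1: S(1,-1) = 16.8265; S(1,+0) = 23.4600; S(1,+1) = 32.7086
  k=2: S(2,-2) = 12.0687; S(2,-1) = 16.8265; S(2,+0) = 23.4600; S(2,+1) = 32.7086; S(2,+2) = 45.6032
  k=3: S(3,-3) = 8.6562; S(3,-2) = 12.0687; S(3,-1) = 16.8265; S(3,+0) = 23.4600; S(3,+1) = 32.7086; S(3,+2) = 45.6032; S(3,+3) = 63.5812
Terminal payoffs V(N, j) = max(K - S_T, 0):
  V(3,-3) = 17.553796; V(3,-2) = 14.141286; V(3,-1) = 9.383473; V(3,+0) = 2.750000; V(3,+1) = 0.000000; V(3,+2) = 0.000000; V(3,+3) = 0.000000
Backward induction: V(k, j) = exp(-r*dt) * [p_u * V(k+1, j+1) + p_m * V(k+1, j) + p_d * V(k+1, j-1)]
  V(2,-2) = exp(-r*dt) * [p_u*9.383473 + p_m*14.141286 + p_d*17.553796] = 13.928743
  V(2,-1) = exp(-r*dt) * [p_u*2.750000 + p_m*9.383473 + p_d*14.141286] = 9.171180
  V(2,+0) = exp(-r*dt) * [p_u*0.000000 + p_m*2.750000 + p_d*9.383473] = 3.513023
  V(2,+1) = exp(-r*dt) * [p_u*0.000000 + p_m*0.000000 + p_d*2.750000] = 0.496634
  V(2,+2) = exp(-r*dt) * [p_u*0.000000 + p_m*0.000000 + p_d*0.000000] = 0.000000
  V(1,-1) = exp(-r*dt) * [p_u*3.513023 + p_m*9.171180 + p_d*13.928743] = 9.106893
  V(1,+0) = exp(-r*dt) * [p_u*0.496634 + p_m*3.513023 + p_d*9.171180] = 4.053737
  V(1,+1) = exp(-r*dt) * [p_u*0.000000 + p_m*0.496634 + p_d*3.513023] = 0.962828
  V(0,+0) = exp(-r*dt) * [p_u*0.962828 + p_m*4.053737 + p_d*9.106893] = 4.469614


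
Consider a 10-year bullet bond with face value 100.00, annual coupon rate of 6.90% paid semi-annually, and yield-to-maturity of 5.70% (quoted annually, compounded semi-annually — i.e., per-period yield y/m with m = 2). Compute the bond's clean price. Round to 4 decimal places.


Answer: Price = 109.0515

Derivation:
Coupon per period c = face * coupon_rate / m = 3.450000
Periods per year m = 2; per-period yield y/m = 0.028500
Number of cashflows N = 20
Cashflows (t years, CF_t, discount factor 1/(1+y/m)^(m*t), PV):
  t = 0.5000: CF_t = 3.450000, DF = 0.972290, PV = 3.354400
  t = 1.0000: CF_t = 3.450000, DF = 0.945347, PV = 3.261448
  t = 1.5000: CF_t = 3.450000, DF = 0.919152, PV = 3.171073
  t = 2.0000: CF_t = 3.450000, DF = 0.893682, PV = 3.083202
  t = 2.5000: CF_t = 3.450000, DF = 0.868917, PV = 2.997765
  t = 3.0000: CF_t = 3.450000, DF = 0.844840, PV = 2.914696
  t = 3.5000: CF_t = 3.450000, DF = 0.821429, PV = 2.833929
  t = 4.0000: CF_t = 3.450000, DF = 0.798667, PV = 2.755400
  t = 4.5000: CF_t = 3.450000, DF = 0.776536, PV = 2.679048
  t = 5.0000: CF_t = 3.450000, DF = 0.755018, PV = 2.604811
  t = 5.5000: CF_t = 3.450000, DF = 0.734096, PV = 2.532631
  t = 6.0000: CF_t = 3.450000, DF = 0.713754, PV = 2.462451
  t = 6.5000: CF_t = 3.450000, DF = 0.693976, PV = 2.394216
  t = 7.0000: CF_t = 3.450000, DF = 0.674745, PV = 2.327871
  t = 7.5000: CF_t = 3.450000, DF = 0.656048, PV = 2.263365
  t = 8.0000: CF_t = 3.450000, DF = 0.637869, PV = 2.200647
  t = 8.5000: CF_t = 3.450000, DF = 0.620193, PV = 2.139666
  t = 9.0000: CF_t = 3.450000, DF = 0.603007, PV = 2.080376
  t = 9.5000: CF_t = 3.450000, DF = 0.586298, PV = 2.022728
  t = 10.0000: CF_t = 103.450000, DF = 0.570051, PV = 58.971826
Price P = sum_t PV_t = 109.051548


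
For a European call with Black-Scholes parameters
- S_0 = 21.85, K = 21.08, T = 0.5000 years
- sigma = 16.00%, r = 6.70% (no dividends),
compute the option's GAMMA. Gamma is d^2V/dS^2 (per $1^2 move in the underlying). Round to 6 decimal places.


d1 = 0.6697732921; d2 = 0.5566362071
phi(d1) = 0.3187855483; exp(-qT) = 1.0000000000; exp(-rT) = 0.9670549112
Gamma = exp(-qT) * phi(d1) / (S * sigma * sqrt(T)) = 1.0000000000 * 0.3187855483 / (21.8500 * 0.1600 * 0.7071067812) = 0.128956

Answer: Gamma = 0.128956


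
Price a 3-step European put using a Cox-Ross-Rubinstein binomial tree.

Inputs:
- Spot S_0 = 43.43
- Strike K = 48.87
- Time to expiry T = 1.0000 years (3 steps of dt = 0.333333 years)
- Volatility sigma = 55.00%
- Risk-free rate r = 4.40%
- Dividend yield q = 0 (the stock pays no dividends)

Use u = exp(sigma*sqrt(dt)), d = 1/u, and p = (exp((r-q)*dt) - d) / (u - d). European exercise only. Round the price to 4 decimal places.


dt = T/N = 0.333333
u = exp(sigma*sqrt(dt)) = 1.373748; d = 1/u = 0.727936
p = (exp((r-q)*dt) - d) / (u - d) = 0.444153
Discount per step: exp(-r*dt) = 0.985440
Stock lattice S(k, i) with i counting down-moves:
  k=0: S(0,0) = 43.4300
  k=1: S(1,0) = 59.6619; S(1,1) = 31.6142
  k=2: S(2,0) = 81.9604; S(2,1) = 43.4300; S(2,2) = 23.0131
  k=3: S(3,0) = 112.5929; S(3,1) = 59.6619; S(3,2) = 31.6142; S(3,3) = 16.7521
Terminal payoffs V(N, i) = max(K - S_T, 0):
  V(3,0) = 0.000000; V(3,1) = 0.000000; V(3,2) = 17.255755; V(3,3) = 32.117919
Backward induction: V(k, i) = exp(-r*dt) * [p * V(k+1, i) + (1-p) * V(k+1, i+1)].
  V(2,0) = exp(-r*dt) * [p*0.000000 + (1-p)*0.000000] = 0.000000
  V(2,1) = exp(-r*dt) * [p*0.000000 + (1-p)*17.255755] = 9.451918
  V(2,2) = exp(-r*dt) * [p*17.255755 + (1-p)*32.117919] = 25.145335
  V(1,0) = exp(-r*dt) * [p*0.000000 + (1-p)*9.451918] = 5.177331
  V(1,1) = exp(-r*dt) * [p*9.451918 + (1-p)*25.145335] = 17.910442
  V(0,0) = exp(-r*dt) * [p*5.177331 + (1-p)*17.910442] = 12.076571

Answer: Price = V(0,0) = 12.0766
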